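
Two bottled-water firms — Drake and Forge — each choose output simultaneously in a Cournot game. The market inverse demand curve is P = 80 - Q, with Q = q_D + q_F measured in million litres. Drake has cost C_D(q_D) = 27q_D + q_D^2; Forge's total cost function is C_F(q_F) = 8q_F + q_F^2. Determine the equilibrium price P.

Drake's profit: π_D = (80 - Q)q_D - (27q_D + q_D²). Setting ∂π_D/∂q_D = 0: 53 - 4q_D - (q_F) = 0.
Forge's profit: π_F = (80 - Q)q_F - (8q_F + q_F²). Setting ∂π_F/∂q_F = 0: 72 - 4q_F - (q_D) = 0.
Best responses: q_D = (53 - q_F)/4, q_F = (72 - q_D)/4.
Substituting one into the other gives q_D = 28/3 and q_F = 47/3.
Total output Q = 25, so price P = 80 - 25 = 55.

55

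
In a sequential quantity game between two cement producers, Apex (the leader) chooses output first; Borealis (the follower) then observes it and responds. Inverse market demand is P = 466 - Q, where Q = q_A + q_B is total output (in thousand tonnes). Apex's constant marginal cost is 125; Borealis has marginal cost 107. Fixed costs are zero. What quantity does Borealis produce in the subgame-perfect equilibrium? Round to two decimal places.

98.75

Solve by backward induction. Given q_A, the follower Borealis maximises π_B = (466 - q_A - q_B)q_B - 107q_B.
Follower FOC: 359 - q_A - 2q_B = 0, so q_B(q_A) = (359 - q_A)/2.
Apex substitutes q_B(q_A) into its own profit: π_A = q_A(466 - q_A - (359 - q_A)/2) - 125q_A = (573/2 - (1/2)q_A)q_A - 125q_A.
Leader FOC: 323/2 - q_A = 0, so q_A = 323/2.
Then q_B = (359 - 323/2)/2 = 395/4.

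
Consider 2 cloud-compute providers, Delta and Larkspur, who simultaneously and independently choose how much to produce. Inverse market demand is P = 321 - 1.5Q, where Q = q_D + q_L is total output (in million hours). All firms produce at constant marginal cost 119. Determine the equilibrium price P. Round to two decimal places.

186.33

A representative firm's profit is π_i = q_i(321 - 1.5Q) - 119q_i.
Setting ∂π_i/∂q_i = 0 with rivals' quantities fixed: 202 - 3q_i - (3/2)q_j = 0.
With identical firms every q_j equals q_i, so q_j = q_i and 202 = (9/2)q_i, giving q_i = 404/9.
Total output Q = 808/9, so price P = 321 - (3/2)·(808/9) = 559/3.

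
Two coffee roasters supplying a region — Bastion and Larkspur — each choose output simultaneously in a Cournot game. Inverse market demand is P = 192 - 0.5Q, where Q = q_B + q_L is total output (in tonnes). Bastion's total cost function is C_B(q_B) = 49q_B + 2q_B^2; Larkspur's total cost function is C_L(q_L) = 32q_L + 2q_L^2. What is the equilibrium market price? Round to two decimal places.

Bastion's profit: π_B = (192 - 0.5Q)q_B - (49q_B + 2q_B²). Setting ∂π_B/∂q_B = 0: 143 - 5q_B - (1/2)(q_L) = 0.
Larkspur's profit: π_L = (192 - 0.5Q)q_L - (32q_L + 2q_L²). Setting ∂π_L/∂q_L = 0: 160 - 5q_L - (1/2)(q_B) = 0.
So q_B = (143 - (1/2)q_L)/5 and q_L = (160 - (1/2)q_B)/5.
Substituting one into the other gives q_B = 25.6566 and q_L = 29.4343.
Total output Q = 606/11, so price P = 192 - (1/2)·(606/11) = 1809/11.

164.45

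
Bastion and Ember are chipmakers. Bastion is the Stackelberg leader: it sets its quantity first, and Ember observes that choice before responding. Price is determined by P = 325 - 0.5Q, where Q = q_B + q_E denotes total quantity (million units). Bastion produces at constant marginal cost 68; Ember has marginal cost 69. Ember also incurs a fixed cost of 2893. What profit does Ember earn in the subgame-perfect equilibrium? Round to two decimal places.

5171.50

The follower Ember best-responds to any q_B: π_E = (325 - 0.5Q)q_E - 69q_E.
Follower FOC: 256 - (1/2)q_B - q_E = 0, so q_E(q_B) = (256 - (1/2)q_B).
Bastion substitutes q_E(q_B) into its own profit: π_B = q_B(325 - (1/2)q_B - (256 - (1/2)q_B)/2) - 68q_B = (197 - (1/4)q_B)q_B - 68q_B.
Maximising: ∂π_B/∂q_B = 129 - (1/2)q_B = 0, giving q_B = 258.
Then q_E = (256 - (1/2)·258) = 127.
Price P = 325 - (1/2)·385 = 265/2.
Ember's profit: (265/2 - 69)·127 - 2893 = 5171.5000.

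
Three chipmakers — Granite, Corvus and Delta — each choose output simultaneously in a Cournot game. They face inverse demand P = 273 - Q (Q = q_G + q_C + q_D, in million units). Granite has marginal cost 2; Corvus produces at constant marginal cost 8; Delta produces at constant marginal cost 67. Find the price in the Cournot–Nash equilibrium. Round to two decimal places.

87.50

Granite's profit: π_G = (273 - Q)q_G - (2q_G). Setting ∂π_G/∂q_G = 0: 271 - 2q_G - (q_C + q_D) = 0.
Corvus's profit: π_C = (273 - Q)q_C - (8q_C). Setting ∂π_C/∂q_C = 0: 265 - 2q_C - (q_G + q_D) = 0.
Delta's profit: π_D = (273 - Q)q_D - (67q_D). Setting ∂π_D/∂q_D = 0: 206 - 2q_D - (q_G + q_C) = 0.
Summing all 3 equations gives 742 − 4Q = 0, hence Q = 371/2.
Back-substituting: q_G = (271 − 371/2) = 171/2, q_C = (265 − 371/2) = 159/2, q_D = (206 − 371/2) = 41/2.
Total output Q = 371/2, so price P = 273 - 371/2 = 175/2.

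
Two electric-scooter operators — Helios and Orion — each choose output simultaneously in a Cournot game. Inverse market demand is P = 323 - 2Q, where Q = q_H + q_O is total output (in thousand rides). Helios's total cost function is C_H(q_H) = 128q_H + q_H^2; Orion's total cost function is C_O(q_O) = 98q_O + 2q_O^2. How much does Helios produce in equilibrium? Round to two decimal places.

Helios's profit: π_H = (323 - 2Q)q_H - (128q_H + q_H²). Setting ∂π_H/∂q_H = 0: 195 - 6q_H - 2(q_O) = 0.
Orion's first-order condition: 225 - 8q_O - 2(q_H) = 0.
So q_H = (195 - 2q_O)/6 and q_O = (225 - 2q_H)/8.
Substituting one into the other gives q_H = 555/22 and q_O = 240/11.

25.23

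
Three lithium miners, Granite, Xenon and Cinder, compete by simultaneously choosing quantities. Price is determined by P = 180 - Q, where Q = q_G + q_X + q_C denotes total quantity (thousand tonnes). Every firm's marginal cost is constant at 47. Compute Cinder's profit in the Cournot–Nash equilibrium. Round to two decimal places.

1105.56

A representative firm's profit is π_i = q_i(180 - Q) - 47q_i.
Setting ∂π_i/∂q_i = 0 with rivals' quantities fixed: 133 - 2q_i - Σ_{j≠i} q_j = 0.
With identical firms every q_j equals q_i, so Σ_{j≠i} q_j = 2q_i and 133 = 4q_i, giving q_i = 133/4.
Price P = 180 - 399/4 = 321/4.
Cinder's profit: (321/4 - 47)·(133/4) = 1105.5625.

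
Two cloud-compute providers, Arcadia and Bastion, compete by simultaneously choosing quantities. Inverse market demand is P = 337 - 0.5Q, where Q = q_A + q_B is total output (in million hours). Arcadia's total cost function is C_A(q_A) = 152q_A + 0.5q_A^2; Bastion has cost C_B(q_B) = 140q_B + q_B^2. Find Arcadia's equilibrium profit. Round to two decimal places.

Arcadia's profit: π_A = (337 - 0.5Q)q_A - (152q_A + (1/2)q_A²). Setting ∂π_A/∂q_A = 0: 185 - 2q_A - (1/2)(q_B) = 0.
Bastion's profit: π_B = (337 - 0.5Q)q_B - (140q_B + q_B²). Setting ∂π_B/∂q_B = 0: 197 - 3q_B - (1/2)(q_A) = 0.
Best responses: q_A = (185 - (1/2)q_B)/2, q_B = (197 - (1/2)q_A)/3.
Substituting one into the other gives q_A = 1826/23 and q_B = 1206/23.
Price P = 337 - (1/2)·131.8261 = 271.0870.
Arcadia's profit: 271.0870·(1826/23) - 152·(1826/23) - (1/2)(1826/23)² = 6302.9792.

6302.98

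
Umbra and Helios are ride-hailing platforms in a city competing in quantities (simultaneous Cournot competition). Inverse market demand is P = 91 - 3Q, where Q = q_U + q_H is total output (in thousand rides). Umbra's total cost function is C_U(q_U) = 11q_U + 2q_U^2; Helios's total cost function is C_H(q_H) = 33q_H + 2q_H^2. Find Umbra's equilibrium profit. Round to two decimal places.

236.61

Umbra's profit: π_U = (91 - 3Q)q_U - (11q_U + 2q_U²). Setting ∂π_U/∂q_U = 0: 80 - 10q_U - 3(q_H) = 0.
Helios's first-order condition: 58 - 10q_H - 3(q_U) = 0.
Rearranging gives the reaction functions q_U = (80 - 3q_H)/10 and q_H = (58 - 3q_U)/10.
Substituting one into the other gives q_U = 626/91 and q_H = 340/91.
Price P = 91 - 3·(138/13) = 769/13.
Umbra's profit: (769/13)·(626/91) - 11·(626/91) - 2(626/91)² = 236.6115.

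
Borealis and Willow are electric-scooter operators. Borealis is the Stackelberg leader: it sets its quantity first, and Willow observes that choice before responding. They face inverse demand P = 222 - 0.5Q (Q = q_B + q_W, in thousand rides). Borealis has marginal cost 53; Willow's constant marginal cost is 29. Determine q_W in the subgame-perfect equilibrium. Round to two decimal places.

120.50

The follower Willow best-responds to any q_B: π_W = (222 - 0.5Q)q_W - 29q_W.
Follower FOC: 193 - (1/2)q_B - q_W = 0, so q_W(q_B) = (193 - (1/2)q_B).
Borealis substitutes q_W(q_B) into its own profit: π_B = q_B(222 - (1/2)q_B - (193 - (1/2)q_B)/2) - 53q_B = (251/2 - (1/4)q_B)q_B - 53q_B.
The leader's first-order condition 145/2 - (1/2)q_B = 0 yields q_B = 145.
Then q_W = (193 - (1/2)·145) = 241/2.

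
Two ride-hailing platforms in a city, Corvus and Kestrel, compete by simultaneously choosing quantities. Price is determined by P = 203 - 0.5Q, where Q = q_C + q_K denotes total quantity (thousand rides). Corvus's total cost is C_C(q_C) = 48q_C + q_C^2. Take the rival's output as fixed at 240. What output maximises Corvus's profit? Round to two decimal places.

11.67

With the rival's output fixed at 240, Corvus's profit is π_C = (203 - (1/2)·240 - (1/2)q_C)q_C - (48q_C + q_C²) = (83 - (1/2)q_C)q_C - (48q_C + q_C²).
∂π_C/∂q_C = 35 - 3q_C = 0, so q_C = 35/3.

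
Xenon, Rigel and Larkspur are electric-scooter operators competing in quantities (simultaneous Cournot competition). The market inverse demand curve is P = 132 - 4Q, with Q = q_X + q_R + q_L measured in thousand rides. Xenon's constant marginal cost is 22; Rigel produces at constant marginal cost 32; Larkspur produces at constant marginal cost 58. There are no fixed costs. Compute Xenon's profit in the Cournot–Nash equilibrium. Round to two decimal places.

Xenon's profit: π_X = (132 - 4Q)q_X - (22q_X). Setting ∂π_X/∂q_X = 0: 110 - 8q_X - 4(q_R + q_L) = 0.
Rigel's profit: π_R = (132 - 4Q)q_R - (32q_R). Setting ∂π_R/∂q_R = 0: 100 - 8q_R - 4(q_X + q_L) = 0.
Larkspur's first-order condition: 74 - 8q_L - 4(q_X + q_R) = 0.
Adding the 3 conditions: 284 − 8Q − 8Q = 0, i.e. Q = 71/4.
Back-substituting: q_X = (110 − 71)/4 = 39/4, q_R = (100 − 71)/4 = 29/4, q_L = (74 − 71)/4 = 3/4.
Price P = 132 - 4·(71/4) = 61.
Xenon's profit: (61 - 22)·(39/4) = 1521/4.

380.25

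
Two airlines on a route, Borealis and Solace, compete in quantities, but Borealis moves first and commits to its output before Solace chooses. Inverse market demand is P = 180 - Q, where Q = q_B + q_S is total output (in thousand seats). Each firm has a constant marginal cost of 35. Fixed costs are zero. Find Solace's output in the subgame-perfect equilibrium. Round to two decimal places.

The follower Solace best-responds to any q_B: π_S = (180 - Q)q_S - 35q_S.
Setting the follower's marginal profit to zero, 145 - q_B - 2q_S = 0, i.e. q_S = (145 - q_B)/2.
The leader anticipates this reaction. Substituting into P = 180 - Q gives P = 215/2 - (1/2)q_B, so π_B = (215/2 - (1/2)q_B)q_B - 35q_B.
Leader FOC: 145/2 - q_B = 0, so q_B = 145/2.
Then q_S = (145 - 145/2)/2 = 145/4.

36.25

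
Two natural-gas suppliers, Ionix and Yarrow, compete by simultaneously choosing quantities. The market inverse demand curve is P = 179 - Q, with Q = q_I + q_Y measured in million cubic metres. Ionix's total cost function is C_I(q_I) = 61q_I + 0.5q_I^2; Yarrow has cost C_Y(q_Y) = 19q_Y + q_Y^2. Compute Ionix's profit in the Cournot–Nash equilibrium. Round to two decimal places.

1206.74

Ionix's profit: π_I = (179 - Q)q_I - (61q_I + (1/2)q_I²). Setting ∂π_I/∂q_I = 0: 118 - 3q_I - (q_Y) = 0.
Yarrow's profit: π_Y = (179 - Q)q_Y - (19q_Y + q_Y²). Setting ∂π_Y/∂q_Y = 0: 160 - 4q_Y - (q_I) = 0.
Rearranging gives the reaction functions q_I = (118 - q_Y)/3 and q_Y = (160 - q_I)/4.
Solving the pair: q_I = 312/11, q_Y = 362/11.
Price P = 179 - 674/11 = 1295/11.
Ionix's profit: (1295/11)·(312/11) - 61·(312/11) - (1/2)(312/11)² = 1206.7438.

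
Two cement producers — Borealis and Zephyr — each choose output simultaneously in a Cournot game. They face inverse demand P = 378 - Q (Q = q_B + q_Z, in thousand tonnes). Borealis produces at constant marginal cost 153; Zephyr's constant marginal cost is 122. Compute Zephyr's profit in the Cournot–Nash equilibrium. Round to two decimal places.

Borealis's profit: π_B = (378 - Q)q_B - (153q_B). Setting ∂π_B/∂q_B = 0: 225 - 2q_B - (q_Z) = 0.
Zephyr's first-order condition: 256 - 2q_Z - (q_B) = 0.
Rearranging gives the reaction functions q_B = (225 - q_Z)/2 and q_Z = (256 - q_B)/2.
Substituting one into the other gives q_B = 194/3 and q_Z = 287/3.
Price P = 378 - 481/3 = 653/3.
Zephyr's profit: (653/3 - 122)·(287/3) = 9152.1111.

9152.11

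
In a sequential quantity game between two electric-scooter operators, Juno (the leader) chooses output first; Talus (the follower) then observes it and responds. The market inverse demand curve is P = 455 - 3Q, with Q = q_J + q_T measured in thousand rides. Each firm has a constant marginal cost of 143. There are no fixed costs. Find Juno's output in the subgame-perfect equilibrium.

Solve by backward induction. Given q_J, the follower Talus maximises π_T = (455 - 3q_J - 3q_T)q_T - 143q_T.
∂π_T/∂q_T = 312 - 3q_J - 6q_T = 0 gives the reaction function q_T = (312 - 3q_J)/6.
The leader anticipates this reaction. Substituting into P = 455 - 3Q gives P = 299 - (3/2)q_J, so π_J = (299 - (3/2)q_J)q_J - 143q_J.
The leader's first-order condition 156 - 3q_J = 0 yields q_J = 52.
Then q_T = (312 - 3·52)/6 = 26.

52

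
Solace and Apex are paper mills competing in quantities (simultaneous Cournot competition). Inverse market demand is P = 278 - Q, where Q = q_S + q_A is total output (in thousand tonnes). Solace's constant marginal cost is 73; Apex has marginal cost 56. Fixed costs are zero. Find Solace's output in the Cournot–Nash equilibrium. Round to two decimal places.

Solace's profit: π_S = (278 - Q)q_S - (73q_S). Setting ∂π_S/∂q_S = 0: 205 - 2q_S - (q_A) = 0.
Apex's first-order condition: 222 - 2q_A - (q_S) = 0.
Best responses: q_S = (205 - q_A)/2, q_A = (222 - q_S)/2.
Substituting one into the other gives q_S = 188/3 and q_A = 239/3.

62.67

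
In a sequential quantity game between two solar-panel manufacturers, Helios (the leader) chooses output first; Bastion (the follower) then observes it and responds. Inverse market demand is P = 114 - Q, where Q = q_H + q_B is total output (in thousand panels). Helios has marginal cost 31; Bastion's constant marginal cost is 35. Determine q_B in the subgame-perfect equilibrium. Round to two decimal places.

17.75

Solve by backward induction. Given q_H, the follower Bastion maximises π_B = (114 - q_H - q_B)q_B - 35q_B.
∂π_B/∂q_B = 79 - q_H - 2q_B = 0 gives the reaction function q_B = (79 - q_H)/2.
The leader anticipates this reaction. Substituting into P = 114 - Q gives P = 149/2 - (1/2)q_H, so π_H = (149/2 - (1/2)q_H)q_H - 31q_H.
Maximising: ∂π_H/∂q_H = 87/2 - q_H = 0, giving q_H = 87/2.
Then q_B = (79 - 87/2)/2 = 71/4.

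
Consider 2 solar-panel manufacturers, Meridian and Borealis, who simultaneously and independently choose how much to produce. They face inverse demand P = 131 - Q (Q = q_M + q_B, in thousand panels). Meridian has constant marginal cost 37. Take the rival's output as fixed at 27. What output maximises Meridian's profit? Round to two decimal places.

33.50

With the rival's output fixed at 27, Meridian's profit is π_M = (131 - 27 - q_M)q_M - (37q_M) = (104 - q_M)q_M - (37q_M).
∂π_M/∂q_M = 67 - 2q_M = 0, so q_M = 67/2.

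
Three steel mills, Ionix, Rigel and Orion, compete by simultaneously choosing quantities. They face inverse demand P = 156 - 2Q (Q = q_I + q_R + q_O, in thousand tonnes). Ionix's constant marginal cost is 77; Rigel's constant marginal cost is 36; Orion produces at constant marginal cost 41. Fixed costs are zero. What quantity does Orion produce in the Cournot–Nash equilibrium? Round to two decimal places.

18.25

Ionix's profit: π_I = (156 - 2Q)q_I - (77q_I). Setting ∂π_I/∂q_I = 0: 79 - 4q_I - 2(q_R + q_O) = 0.
Rigel's profit: π_R = (156 - 2Q)q_R - (36q_R). Setting ∂π_R/∂q_R = 0: 120 - 4q_R - 2(q_I + q_O) = 0.
Orion's first-order condition: 115 - 4q_O - 2(q_I + q_R) = 0.
Adding the 3 first-order conditions: 314 − 8Q = 0, so Q = 157/4.
Back-substituting: q_I = (79 − 157/2)/2 = 1/4, q_R = (120 − 157/2)/2 = 83/4, q_O = (115 − 157/2)/2 = 73/4.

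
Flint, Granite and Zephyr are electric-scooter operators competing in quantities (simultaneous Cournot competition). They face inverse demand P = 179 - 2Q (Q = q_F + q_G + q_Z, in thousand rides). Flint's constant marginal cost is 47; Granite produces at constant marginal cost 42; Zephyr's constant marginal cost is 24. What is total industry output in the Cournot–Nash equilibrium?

Flint's profit: π_F = (179 - 2Q)q_F - (47q_F). Setting ∂π_F/∂q_F = 0: 132 - 4q_F - 2(q_G + q_Z) = 0.
Granite's profit: π_G = (179 - 2Q)q_G - (42q_G). Setting ∂π_G/∂q_G = 0: 137 - 4q_G - 2(q_F + q_Z) = 0.
Zephyr's profit: π_Z = (179 - 2Q)q_Z - (24q_Z). Setting ∂π_Z/∂q_Z = 0: 155 - 4q_Z - 2(q_F + q_G) = 0.
Adding the 3 first-order conditions: 424 − 8Q = 0, so Q = 53.
Back-substituting: q_F = (132 − 106)/2 = 13, q_G = (137 − 106)/2 = 31/2, q_Z = (155 − 106)/2 = 49/2.
Total output Q = 13 + 31/2 + 49/2 = 53.

53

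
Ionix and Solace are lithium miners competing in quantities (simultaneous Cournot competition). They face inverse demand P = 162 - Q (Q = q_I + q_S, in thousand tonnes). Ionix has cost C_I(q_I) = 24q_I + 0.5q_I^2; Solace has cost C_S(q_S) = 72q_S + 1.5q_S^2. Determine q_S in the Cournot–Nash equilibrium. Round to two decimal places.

9.43

Ionix's profit: π_I = (162 - Q)q_I - (24q_I + (1/2)q_I²). Setting ∂π_I/∂q_I = 0: 138 - 3q_I - (q_S) = 0.
Solace's profit: π_S = (162 - Q)q_S - (72q_S + (3/2)q_S²). Setting ∂π_S/∂q_S = 0: 90 - 5q_S - (q_I) = 0.
Best responses: q_I = (138 - q_S)/3, q_S = (90 - q_I)/5.
Solving the pair: q_I = 300/7, q_S = 66/7.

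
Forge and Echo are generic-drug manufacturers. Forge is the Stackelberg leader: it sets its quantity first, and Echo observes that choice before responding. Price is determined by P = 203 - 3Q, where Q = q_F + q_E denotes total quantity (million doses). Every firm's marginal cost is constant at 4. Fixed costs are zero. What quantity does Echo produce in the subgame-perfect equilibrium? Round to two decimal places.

Solve by backward induction. Given q_F, the follower Echo maximises π_E = (203 - 3q_F - 3q_E)q_E - 4q_E.
Setting the follower's marginal profit to zero, 199 - 3q_F - 6q_E = 0, i.e. q_E = (199 - 3q_F)/6.
Forge substitutes q_E(q_F) into its own profit: π_F = q_F(203 - 3q_F - (199 - 3q_F)/2) - 4q_F = (207/2 - (3/2)q_F)q_F - 4q_F.
Leader FOC: 199/2 - 3q_F = 0, so q_F = 199/6.
Then q_E = (199 - 3·(199/6))/6 = 199/12.

16.58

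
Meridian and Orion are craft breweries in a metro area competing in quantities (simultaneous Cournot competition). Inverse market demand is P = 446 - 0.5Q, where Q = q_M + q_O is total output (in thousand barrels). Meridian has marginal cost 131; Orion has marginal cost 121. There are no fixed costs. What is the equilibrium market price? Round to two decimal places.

Meridian's profit: π_M = (446 - 0.5Q)q_M - (131q_M). Setting ∂π_M/∂q_M = 0: 315 - q_M - (1/2)(q_O) = 0.
Orion's profit: π_O = (446 - 0.5Q)q_O - (121q_O). Setting ∂π_O/∂q_O = 0: 325 - q_O - (1/2)(q_M) = 0.
Rearranging gives the reaction functions q_M = (315 - (1/2)q_O) and q_O = (325 - (1/2)q_M).
Substituting one into the other gives q_M = 610/3 and q_O = 670/3.
Total output Q = 1280/3, so price P = 446 - (1/2)·(1280/3) = 698/3.

232.67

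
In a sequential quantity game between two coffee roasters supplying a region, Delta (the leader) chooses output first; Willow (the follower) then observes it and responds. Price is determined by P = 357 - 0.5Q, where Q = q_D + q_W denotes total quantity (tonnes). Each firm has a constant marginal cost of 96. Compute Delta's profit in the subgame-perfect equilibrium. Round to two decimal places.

17030.25

The follower Willow best-responds to any q_D: π_W = (357 - 0.5Q)q_W - 96q_W.
Follower FOC: 261 - (1/2)q_D - q_W = 0, so q_W(q_D) = (261 - (1/2)q_D).
The leader anticipates this reaction. Substituting into P = 357 - 0.5Q gives P = 453/2 - (1/4)q_D, so π_D = (453/2 - (1/4)q_D)q_D - 96q_D.
Maximising: ∂π_D/∂q_D = 261/2 - (1/2)q_D = 0, giving q_D = 261.
Then q_W = (261 - (1/2)·261) = 261/2.
Price P = 357 - (1/2)·(783/2) = 645/4.
Delta's profit: (645/4 - 96)·261 = 17030.2500.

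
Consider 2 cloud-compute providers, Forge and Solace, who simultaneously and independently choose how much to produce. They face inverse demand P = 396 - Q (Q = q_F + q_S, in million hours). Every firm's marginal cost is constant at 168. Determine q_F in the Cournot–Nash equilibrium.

76

A representative firm's profit is π_i = q_i(396 - Q) - 168q_i.
Setting ∂π_i/∂q_i = 0 with rivals' quantities fixed: 228 - 2q_i - q_j = 0.
By symmetry each firm produces the same amount; substituting q_j = q_i yields q_i = 228/3 = 76.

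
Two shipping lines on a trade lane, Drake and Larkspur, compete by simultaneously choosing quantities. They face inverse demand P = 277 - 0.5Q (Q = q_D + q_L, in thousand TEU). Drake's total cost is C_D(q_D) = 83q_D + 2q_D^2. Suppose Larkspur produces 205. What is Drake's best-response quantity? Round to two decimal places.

With the rival's output fixed at 205, Drake's profit is π_D = (277 - (1/2)·205 - (1/2)q_D)q_D - (83q_D + 2q_D²) = (349/2 - (1/2)q_D)q_D - (83q_D + 2q_D²).
∂π_D/∂q_D = 183/2 - 5q_D = 0, so q_D = 183/10.

18.30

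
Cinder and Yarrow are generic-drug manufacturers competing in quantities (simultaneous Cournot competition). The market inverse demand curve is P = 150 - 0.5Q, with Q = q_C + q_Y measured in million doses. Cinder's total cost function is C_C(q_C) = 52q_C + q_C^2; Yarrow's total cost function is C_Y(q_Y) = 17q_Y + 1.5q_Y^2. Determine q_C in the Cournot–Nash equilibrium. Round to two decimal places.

Cinder's profit: π_C = (150 - 0.5Q)q_C - (52q_C + q_C²). Setting ∂π_C/∂q_C = 0: 98 - 3q_C - (1/2)(q_Y) = 0.
Yarrow's profit: π_Y = (150 - 0.5Q)q_Y - (17q_Y + (3/2)q_Y²). Setting ∂π_Y/∂q_Y = 0: 133 - 4q_Y - (1/2)(q_C) = 0.
So q_C = (98 - (1/2)q_Y)/3 and q_Y = (133 - (1/2)q_C)/4.
Solving the pair: q_C = 1302/47, q_Y = 1400/47.

27.70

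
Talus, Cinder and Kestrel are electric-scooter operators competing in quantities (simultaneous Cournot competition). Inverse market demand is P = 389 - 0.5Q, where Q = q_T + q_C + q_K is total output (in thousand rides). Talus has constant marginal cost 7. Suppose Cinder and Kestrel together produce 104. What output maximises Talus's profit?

With rivals' combined output fixed at 104, Talus's profit is π_T = (389 - (1/2)·104 - (1/2)q_T)q_T - (7q_T) = (337 - (1/2)q_T)q_T - (7q_T).
∂π_T/∂q_T = 330 - q_T = 0, so q_T = 330.

330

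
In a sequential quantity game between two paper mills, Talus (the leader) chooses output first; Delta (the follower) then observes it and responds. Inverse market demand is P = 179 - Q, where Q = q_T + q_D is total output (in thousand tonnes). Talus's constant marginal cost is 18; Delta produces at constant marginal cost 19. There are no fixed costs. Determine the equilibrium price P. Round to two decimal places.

Solve by backward induction. Given q_T, the follower Delta maximises π_D = (179 - q_T - q_D)q_D - 19q_D.
∂π_D/∂q_D = 160 - q_T - 2q_D = 0 gives the reaction function q_D = (160 - q_T)/2.
The leader anticipates this reaction. Substituting into P = 179 - Q gives P = 99 - (1/2)q_T, so π_T = (99 - (1/2)q_T)q_T - 18q_T.
The leader's first-order condition 81 - q_T = 0 yields q_T = 81.
Then q_D = (160 - 81)/2 = 79/2.
Total output Q = 241/2, so price P = 179 - 241/2 = 117/2.

58.50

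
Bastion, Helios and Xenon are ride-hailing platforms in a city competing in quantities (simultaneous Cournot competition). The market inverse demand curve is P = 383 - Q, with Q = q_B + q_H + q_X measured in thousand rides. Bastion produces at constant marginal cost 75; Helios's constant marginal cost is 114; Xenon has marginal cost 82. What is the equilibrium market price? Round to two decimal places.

163.50

Bastion's profit: π_B = (383 - Q)q_B - (75q_B). Setting ∂π_B/∂q_B = 0: 308 - 2q_B - (q_H + q_X) = 0.
Helios's profit: π_H = (383 - Q)q_H - (114q_H). Setting ∂π_H/∂q_H = 0: 269 - 2q_H - (q_B + q_X) = 0.
Xenon's first-order condition: 301 - 2q_X - (q_B + q_H) = 0.
Adding the 3 conditions: 878 − 2Q − 2Q = 0, i.e. Q = 439/2.
Back-substituting: q_B = (308 − 439/2) = 177/2, q_H = (269 − 439/2) = 99/2, q_X = (301 − 439/2) = 163/2.
Total output Q = 439/2, so price P = 383 - 439/2 = 327/2.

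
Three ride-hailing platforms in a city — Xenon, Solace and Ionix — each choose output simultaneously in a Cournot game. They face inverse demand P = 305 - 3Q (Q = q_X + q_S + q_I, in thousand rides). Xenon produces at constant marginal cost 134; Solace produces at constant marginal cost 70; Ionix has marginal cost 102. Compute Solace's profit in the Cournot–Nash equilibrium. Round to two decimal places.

2282.52

Xenon's profit: π_X = (305 - 3Q)q_X - (134q_X). Setting ∂π_X/∂q_X = 0: 171 - 6q_X - 3(q_S + q_I) = 0.
Solace's first-order condition: 235 - 6q_S - 3(q_X + q_I) = 0.
Ionix's first-order condition: 203 - 6q_I - 3(q_X + q_S) = 0.
Adding the 3 first-order conditions: 609 − 12Q = 0, so Q = 203/4.
Back-substituting: q_X = (171 − 609/4)/3 = 25/4, q_S = (235 − 609/4)/3 = 331/12, q_I = (203 − 609/4)/3 = 203/12.
Price P = 305 - 3·(203/4) = 611/4.
Solace's profit: (611/4 - 70)·(331/12) = 2282.5208.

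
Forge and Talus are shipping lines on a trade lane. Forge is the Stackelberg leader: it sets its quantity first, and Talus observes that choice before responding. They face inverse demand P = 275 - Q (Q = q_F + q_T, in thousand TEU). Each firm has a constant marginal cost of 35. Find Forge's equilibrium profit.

7200

Solve by backward induction. Given q_F, the follower Talus maximises π_T = (275 - q_F - q_T)q_T - 35q_T.
Follower FOC: 240 - q_F - 2q_T = 0, so q_T(q_F) = (240 - q_F)/2.
Forge substitutes q_T(q_F) into its own profit: π_F = q_F(275 - q_F - (240 - q_F)/2) - 35q_F = (155 - (1/2)q_F)q_F - 35q_F.
The leader's first-order condition 120 - q_F = 0 yields q_F = 120.
Then q_T = (240 - 120)/2 = 60.
Price P = 275 - 180 = 95.
Forge's profit: (95 - 35)·120 = 7200.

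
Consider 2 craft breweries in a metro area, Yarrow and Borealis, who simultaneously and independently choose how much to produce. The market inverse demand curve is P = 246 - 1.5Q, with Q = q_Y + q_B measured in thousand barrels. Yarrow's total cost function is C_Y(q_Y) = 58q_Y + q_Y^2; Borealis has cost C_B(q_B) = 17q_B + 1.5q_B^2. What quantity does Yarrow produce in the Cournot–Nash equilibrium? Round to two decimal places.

Yarrow's profit: π_Y = (246 - 1.5Q)q_Y - (58q_Y + q_Y²). Setting ∂π_Y/∂q_Y = 0: 188 - 5q_Y - (3/2)(q_B) = 0.
Borealis's profit: π_B = (246 - 1.5Q)q_B - (17q_B + (3/2)q_B²). Setting ∂π_B/∂q_B = 0: 229 - 6q_B - (3/2)(q_Y) = 0.
Best responses: q_Y = (188 - (3/2)q_B)/5, q_B = (229 - (3/2)q_Y)/6.
Substituting one into the other gives q_Y = 1046/37 and q_B = 31.0991.

28.27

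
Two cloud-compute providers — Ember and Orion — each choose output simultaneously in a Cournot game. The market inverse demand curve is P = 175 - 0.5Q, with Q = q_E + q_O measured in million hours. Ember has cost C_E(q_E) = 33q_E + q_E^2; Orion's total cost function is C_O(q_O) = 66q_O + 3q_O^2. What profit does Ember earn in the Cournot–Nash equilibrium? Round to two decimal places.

3075.02

Ember's profit: π_E = (175 - 0.5Q)q_E - (33q_E + q_E²). Setting ∂π_E/∂q_E = 0: 142 - 3q_E - (1/2)(q_O) = 0.
Orion's profit: π_O = (175 - 0.5Q)q_O - (66q_O + 3q_O²). Setting ∂π_O/∂q_O = 0: 109 - 7q_O - (1/2)(q_E) = 0.
Best responses: q_E = (142 - (1/2)q_O)/3, q_O = (109 - (1/2)q_E)/7.
Substituting one into the other gives q_E = 45.2771 and q_O = 1024/83.
Price P = 175 - (1/2)·57.6145 = 146.1928.
Ember's profit: 146.1928·45.2771 - 33·45.2771 - 45.2771² = 3075.0248.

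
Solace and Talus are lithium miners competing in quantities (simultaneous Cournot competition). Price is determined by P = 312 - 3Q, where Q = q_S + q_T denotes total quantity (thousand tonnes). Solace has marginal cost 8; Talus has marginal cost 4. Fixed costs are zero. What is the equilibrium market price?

Solace's profit: π_S = (312 - 3Q)q_S - (8q_S). Setting ∂π_S/∂q_S = 0: 304 - 6q_S - 3(q_T) = 0.
Talus's first-order condition: 308 - 6q_T - 3(q_S) = 0.
So q_S = (304 - 3q_T)/6 and q_T = (308 - 3q_S)/6.
Substituting one into the other gives q_S = 100/3 and q_T = 104/3.
Total output Q = 68, so price P = 312 - 3·68 = 108.

108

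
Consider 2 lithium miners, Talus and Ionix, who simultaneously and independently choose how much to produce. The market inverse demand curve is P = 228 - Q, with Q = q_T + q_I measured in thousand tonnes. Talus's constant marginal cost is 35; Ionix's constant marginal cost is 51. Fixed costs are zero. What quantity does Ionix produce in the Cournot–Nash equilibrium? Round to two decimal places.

53.67

Talus's profit: π_T = (228 - Q)q_T - (35q_T). Setting ∂π_T/∂q_T = 0: 193 - 2q_T - (q_I) = 0.
Ionix's profit: π_I = (228 - Q)q_I - (51q_I). Setting ∂π_I/∂q_I = 0: 177 - 2q_I - (q_T) = 0.
So q_T = (193 - q_I)/2 and q_I = (177 - q_T)/2.
Solving the pair: q_T = 209/3, q_I = 161/3.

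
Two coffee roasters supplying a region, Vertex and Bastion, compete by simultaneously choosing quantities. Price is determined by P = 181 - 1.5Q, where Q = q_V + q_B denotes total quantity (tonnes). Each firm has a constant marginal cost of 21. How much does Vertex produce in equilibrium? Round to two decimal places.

35.56

Each firm earns π_i = (181 - 1.5Q)q_i - 21q_i.
First-order condition (treating rivals' output as given): 160 - 3q_i - (3/2)q_j = 0.
With identical firms every q_j equals q_i, so q_j = q_i and 160 = (9/2)q_i, giving q_i = 320/9.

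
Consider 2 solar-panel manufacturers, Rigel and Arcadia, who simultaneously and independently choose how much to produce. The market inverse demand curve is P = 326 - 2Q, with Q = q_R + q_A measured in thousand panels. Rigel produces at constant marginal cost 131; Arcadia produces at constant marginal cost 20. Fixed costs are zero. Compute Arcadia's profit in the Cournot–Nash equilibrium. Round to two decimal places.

9660.50

Rigel's profit: π_R = (326 - 2Q)q_R - (131q_R). Setting ∂π_R/∂q_R = 0: 195 - 4q_R - 2(q_A) = 0.
Arcadia's profit: π_A = (326 - 2Q)q_A - (20q_A). Setting ∂π_A/∂q_A = 0: 306 - 4q_A - 2(q_R) = 0.
Rearranging gives the reaction functions q_R = (195 - 2q_A)/4 and q_A = (306 - 2q_R)/4.
Substituting one into the other gives q_R = 14 and q_A = 139/2.
Price P = 326 - 2·(167/2) = 159.
Arcadia's profit: (159 - 20)·(139/2) = 9660.5000.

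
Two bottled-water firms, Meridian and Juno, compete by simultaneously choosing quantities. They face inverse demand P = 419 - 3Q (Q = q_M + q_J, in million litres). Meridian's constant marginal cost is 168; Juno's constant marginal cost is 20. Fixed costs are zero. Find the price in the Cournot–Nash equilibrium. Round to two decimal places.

Meridian's profit: π_M = (419 - 3Q)q_M - (168q_M). Setting ∂π_M/∂q_M = 0: 251 - 6q_M - 3(q_J) = 0.
Juno's first-order condition: 399 - 6q_J - 3(q_M) = 0.
Best responses: q_M = (251 - 3q_J)/6, q_J = (399 - 3q_M)/6.
Solving the pair: q_M = 103/9, q_J = 547/9.
Total output Q = 650/9, so price P = 419 - 3·(650/9) = 607/3.

202.33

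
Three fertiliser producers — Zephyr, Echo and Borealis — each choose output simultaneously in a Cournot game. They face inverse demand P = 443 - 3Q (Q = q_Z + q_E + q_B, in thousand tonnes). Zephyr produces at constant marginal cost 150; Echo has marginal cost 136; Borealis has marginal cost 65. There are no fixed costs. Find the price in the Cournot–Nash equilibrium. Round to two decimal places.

Zephyr's profit: π_Z = (443 - 3Q)q_Z - (150q_Z). Setting ∂π_Z/∂q_Z = 0: 293 - 6q_Z - 3(q_E + q_B) = 0.
Echo's profit: π_E = (443 - 3Q)q_E - (136q_E). Setting ∂π_E/∂q_E = 0: 307 - 6q_E - 3(q_Z + q_B) = 0.
Borealis's first-order condition: 378 - 6q_B - 3(q_Z + q_E) = 0.
Adding the 3 conditions: 978 − 6Q − 6Q = 0, i.e. Q = 163/2.
Back-substituting: q_Z = (293 − 489/2)/3 = 97/6, q_E = (307 − 489/2)/3 = 125/6, q_B = (378 − 489/2)/3 = 89/2.
Total output Q = 163/2, so price P = 443 - 3·(163/2) = 397/2.

198.50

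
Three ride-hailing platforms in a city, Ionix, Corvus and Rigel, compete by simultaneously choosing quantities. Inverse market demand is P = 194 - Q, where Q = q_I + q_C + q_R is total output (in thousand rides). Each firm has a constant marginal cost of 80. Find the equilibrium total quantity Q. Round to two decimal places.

Each firm earns π_i = (194 - Q)q_i - 80q_i.
Setting ∂π_i/∂q_i = 0 with rivals' quantities fixed: 114 - 2q_i - Σ_{j≠i} q_j = 0.
With identical firms every q_j equals q_i, so Σ_{j≠i} q_j = 2q_i and 114 = 4q_i, giving q_i = 57/2.
Total output Q = 57/2 + 57/2 + 57/2 = 171/2.

85.50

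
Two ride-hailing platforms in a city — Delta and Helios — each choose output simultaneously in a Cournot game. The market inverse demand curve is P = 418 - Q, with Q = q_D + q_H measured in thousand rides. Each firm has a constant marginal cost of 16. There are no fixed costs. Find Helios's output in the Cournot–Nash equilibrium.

134

A representative firm's profit is π_i = q_i(418 - Q) - 16q_i.
First-order condition (treating rivals' output as given): 402 - 2q_i - q_j = 0.
With identical firms every q_j equals q_i, so q_j = q_i and 402 = 3q_i, giving q_i = 134.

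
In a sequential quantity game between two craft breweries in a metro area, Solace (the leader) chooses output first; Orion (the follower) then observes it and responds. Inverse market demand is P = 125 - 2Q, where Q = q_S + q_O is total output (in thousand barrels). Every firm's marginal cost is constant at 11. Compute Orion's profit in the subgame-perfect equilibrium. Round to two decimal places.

The follower Orion best-responds to any q_S: π_O = (125 - 2Q)q_O - 11q_O.
Setting the follower's marginal profit to zero, 114 - 2q_S - 4q_O = 0, i.e. q_O = (114 - 2q_S)/4.
The leader anticipates this reaction. Substituting into P = 125 - 2Q gives P = 68 - q_S, so π_S = (68 - q_S)q_S - 11q_S.
Leader FOC: 57 - 2q_S = 0, so q_S = 57/2.
Then q_O = (114 - 2·(57/2))/4 = 57/4.
Price P = 125 - 2·(171/4) = 79/2.
Orion's profit: (79/2 - 11)·(57/4) = 406.1250.

406.13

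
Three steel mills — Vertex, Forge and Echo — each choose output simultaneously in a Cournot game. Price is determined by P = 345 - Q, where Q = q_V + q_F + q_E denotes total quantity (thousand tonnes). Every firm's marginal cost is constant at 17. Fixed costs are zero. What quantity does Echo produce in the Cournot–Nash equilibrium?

82

A representative firm's profit is π_i = q_i(345 - Q) - 17q_i.
Setting ∂π_i/∂q_i = 0 with rivals' quantities fixed: 328 - 2q_i - Σ_{j≠i} q_j = 0.
With identical firms every q_j equals q_i, so Σ_{j≠i} q_j = 2q_i and 328 = 4q_i, giving q_i = 82.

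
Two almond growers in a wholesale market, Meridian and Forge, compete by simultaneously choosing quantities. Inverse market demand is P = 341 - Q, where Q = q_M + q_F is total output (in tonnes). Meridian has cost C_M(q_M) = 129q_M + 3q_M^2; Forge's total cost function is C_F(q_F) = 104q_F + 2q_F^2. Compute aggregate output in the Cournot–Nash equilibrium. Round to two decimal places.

Meridian's profit: π_M = (341 - Q)q_M - (129q_M + 3q_M²). Setting ∂π_M/∂q_M = 0: 212 - 8q_M - (q_F) = 0.
Forge's profit: π_F = (341 - Q)q_F - (104q_F + 2q_F²). Setting ∂π_F/∂q_F = 0: 237 - 6q_F - (q_M) = 0.
Rearranging gives the reaction functions q_M = (212 - q_F)/8 and q_F = (237 - q_M)/6.
Solving the pair: q_M = 1035/47, q_F = 1684/47.
Total output Q = 1035/47 + 1684/47 = 57.8511.

57.85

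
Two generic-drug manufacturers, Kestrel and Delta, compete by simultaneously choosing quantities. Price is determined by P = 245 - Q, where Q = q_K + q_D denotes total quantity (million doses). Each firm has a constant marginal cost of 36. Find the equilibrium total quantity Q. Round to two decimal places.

Each firm earns π_i = (245 - Q)q_i - 36q_i.
Setting ∂π_i/∂q_i = 0 with rivals' quantities fixed: 209 - 2q_i - q_j = 0.
With identical firms every q_j equals q_i, so q_j = q_i and 209 = 3q_i, giving q_i = 209/3.
Total output Q = 209/3 + 209/3 = 418/3.

139.33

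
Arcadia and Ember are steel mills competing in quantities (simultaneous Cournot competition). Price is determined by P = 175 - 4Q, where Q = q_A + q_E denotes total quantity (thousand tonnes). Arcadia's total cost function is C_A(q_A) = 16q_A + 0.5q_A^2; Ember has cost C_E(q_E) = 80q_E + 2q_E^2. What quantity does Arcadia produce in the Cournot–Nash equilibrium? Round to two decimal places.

Arcadia's profit: π_A = (175 - 4Q)q_A - (16q_A + (1/2)q_A²). Setting ∂π_A/∂q_A = 0: 159 - 9q_A - 4(q_E) = 0.
Ember's profit: π_E = (175 - 4Q)q_E - (80q_E + 2q_E²). Setting ∂π_E/∂q_E = 0: 95 - 12q_E - 4(q_A) = 0.
So q_A = (159 - 4q_E)/9 and q_E = (95 - 4q_A)/12.
Substituting one into the other gives q_A = 382/23 and q_E = 219/92.

16.61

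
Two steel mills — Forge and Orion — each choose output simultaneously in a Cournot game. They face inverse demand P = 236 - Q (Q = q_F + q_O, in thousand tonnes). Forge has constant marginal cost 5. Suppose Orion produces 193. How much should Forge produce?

With the rival's output fixed at 193, Forge's profit is π_F = (236 - 193 - q_F)q_F - (5q_F) = (43 - q_F)q_F - (5q_F).
∂π_F/∂q_F = 38 - 2q_F = 0, so q_F = 19.

19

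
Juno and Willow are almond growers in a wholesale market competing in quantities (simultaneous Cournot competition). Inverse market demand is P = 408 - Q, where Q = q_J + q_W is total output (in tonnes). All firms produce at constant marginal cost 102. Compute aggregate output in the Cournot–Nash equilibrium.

204

Each firm earns π_i = (408 - Q)q_i - 102q_i.
First-order condition (treating rivals' output as given): 306 - 2q_i - q_j = 0.
By symmetry each firm produces the same amount; substituting q_j = q_i yields q_i = 306/3 = 102.
Total output Q = 102 + 102 = 204.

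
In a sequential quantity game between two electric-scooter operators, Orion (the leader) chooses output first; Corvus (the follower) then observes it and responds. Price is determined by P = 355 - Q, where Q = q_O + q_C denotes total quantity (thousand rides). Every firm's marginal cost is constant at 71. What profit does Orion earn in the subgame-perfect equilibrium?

10082

Solve by backward induction. Given q_O, the follower Corvus maximises π_C = (355 - q_O - q_C)q_C - 71q_C.
Setting the follower's marginal profit to zero, 284 - q_O - 2q_C = 0, i.e. q_C = (284 - q_O)/2.
The leader anticipates this reaction. Substituting into P = 355 - Q gives P = 213 - (1/2)q_O, so π_O = (213 - (1/2)q_O)q_O - 71q_O.
The leader's first-order condition 142 - q_O = 0 yields q_O = 142.
Then q_C = (284 - 142)/2 = 71.
Price P = 355 - 213 = 142.
Orion's profit: (142 - 71)·142 = 10082.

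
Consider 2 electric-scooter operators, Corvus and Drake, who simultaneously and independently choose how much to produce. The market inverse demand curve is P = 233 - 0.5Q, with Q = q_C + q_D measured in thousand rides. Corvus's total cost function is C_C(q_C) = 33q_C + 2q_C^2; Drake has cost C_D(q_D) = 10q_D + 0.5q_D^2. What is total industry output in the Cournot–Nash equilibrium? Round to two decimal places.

133.69

Corvus's profit: π_C = (233 - 0.5Q)q_C - (33q_C + 2q_C²). Setting ∂π_C/∂q_C = 0: 200 - 5q_C - (1/2)(q_D) = 0.
Drake's first-order condition: 223 - 2q_D - (1/2)(q_C) = 0.
Rearranging gives the reaction functions q_C = (200 - (1/2)q_D)/5 and q_D = (223 - (1/2)q_C)/2.
Substituting one into the other gives q_C = 1154/39 and q_D = 104.1026.
Total output Q = 1154/39 + 104.1026 = 1738/13.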